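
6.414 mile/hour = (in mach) 0.008421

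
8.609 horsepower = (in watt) 6420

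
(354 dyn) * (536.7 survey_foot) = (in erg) 5.791e+06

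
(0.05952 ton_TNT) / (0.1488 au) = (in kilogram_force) 0.001141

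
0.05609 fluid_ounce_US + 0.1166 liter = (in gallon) 0.03124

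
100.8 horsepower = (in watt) 7.517e+04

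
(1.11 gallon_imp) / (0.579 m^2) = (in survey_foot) 0.02859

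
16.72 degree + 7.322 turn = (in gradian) 2947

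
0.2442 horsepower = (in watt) 182.1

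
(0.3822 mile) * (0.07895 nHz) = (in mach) 1.426e-10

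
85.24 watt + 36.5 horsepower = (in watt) 2.73e+04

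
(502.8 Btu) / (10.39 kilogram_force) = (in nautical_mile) 2.811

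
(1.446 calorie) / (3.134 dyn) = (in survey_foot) 6.334e+05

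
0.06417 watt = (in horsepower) 8.605e-05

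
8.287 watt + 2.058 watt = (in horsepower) 0.01387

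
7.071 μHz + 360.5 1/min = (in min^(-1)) 360.5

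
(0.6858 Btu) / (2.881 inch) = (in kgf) 1008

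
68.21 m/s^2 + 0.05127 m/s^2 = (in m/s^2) 68.26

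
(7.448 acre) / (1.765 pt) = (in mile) 3.008e+04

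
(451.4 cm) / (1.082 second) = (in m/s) 4.172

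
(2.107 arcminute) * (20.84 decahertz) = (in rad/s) 0.1277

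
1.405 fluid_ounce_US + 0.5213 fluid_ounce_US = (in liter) 0.05697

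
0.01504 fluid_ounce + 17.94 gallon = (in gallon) 17.94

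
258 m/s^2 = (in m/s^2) 258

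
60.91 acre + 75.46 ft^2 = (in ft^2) 2.653e+06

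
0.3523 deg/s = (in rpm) 0.05872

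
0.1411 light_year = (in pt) 3.784e+18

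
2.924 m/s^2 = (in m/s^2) 2.924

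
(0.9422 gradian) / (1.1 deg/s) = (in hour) 0.0002141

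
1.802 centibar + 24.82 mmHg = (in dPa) 5.111e+04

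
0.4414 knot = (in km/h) 0.8175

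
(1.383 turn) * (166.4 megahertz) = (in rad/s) 1.446e+09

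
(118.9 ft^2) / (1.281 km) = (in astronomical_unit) 5.764e-14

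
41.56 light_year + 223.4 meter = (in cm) 3.932e+19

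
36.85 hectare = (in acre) 91.06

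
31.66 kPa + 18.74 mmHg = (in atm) 0.3371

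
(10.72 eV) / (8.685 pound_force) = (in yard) 4.862e-20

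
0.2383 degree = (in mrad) 4.159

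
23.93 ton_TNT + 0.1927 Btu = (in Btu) 9.49e+07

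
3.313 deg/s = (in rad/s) 0.05782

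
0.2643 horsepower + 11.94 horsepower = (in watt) 9101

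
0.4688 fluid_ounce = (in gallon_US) 0.003662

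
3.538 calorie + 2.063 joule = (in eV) 1.053e+20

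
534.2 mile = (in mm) 8.597e+08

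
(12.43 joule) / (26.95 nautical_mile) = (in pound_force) 5.599e-05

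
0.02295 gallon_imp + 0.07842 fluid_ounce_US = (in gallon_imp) 0.02346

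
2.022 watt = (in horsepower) 0.002712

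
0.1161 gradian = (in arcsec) 376.2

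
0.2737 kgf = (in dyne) 2.684e+05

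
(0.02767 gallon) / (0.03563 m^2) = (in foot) 0.009645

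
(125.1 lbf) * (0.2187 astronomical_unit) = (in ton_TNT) 4351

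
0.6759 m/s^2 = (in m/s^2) 0.6759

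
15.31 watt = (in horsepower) 0.02053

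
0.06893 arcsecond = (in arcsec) 0.06893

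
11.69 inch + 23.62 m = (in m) 23.92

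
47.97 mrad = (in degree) 2.748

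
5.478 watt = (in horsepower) 0.007346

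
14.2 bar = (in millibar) 1.42e+04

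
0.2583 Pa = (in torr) 0.001937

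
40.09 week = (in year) 0.7688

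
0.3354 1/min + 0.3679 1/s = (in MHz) 3.735e-07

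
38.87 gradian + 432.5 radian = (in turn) 68.93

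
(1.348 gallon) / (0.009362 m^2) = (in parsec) 1.766e-17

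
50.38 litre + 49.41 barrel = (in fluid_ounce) 2.673e+05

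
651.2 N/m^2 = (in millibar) 6.512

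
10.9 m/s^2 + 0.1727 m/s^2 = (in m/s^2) 11.07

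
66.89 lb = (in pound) 66.89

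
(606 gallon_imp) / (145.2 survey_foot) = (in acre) 1.538e-05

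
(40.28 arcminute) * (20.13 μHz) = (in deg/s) 1.351e-05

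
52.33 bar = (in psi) 759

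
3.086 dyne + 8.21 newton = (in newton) 8.21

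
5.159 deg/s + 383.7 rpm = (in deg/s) 2307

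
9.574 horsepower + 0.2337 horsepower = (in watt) 7314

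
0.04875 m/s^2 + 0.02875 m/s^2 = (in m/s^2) 0.0775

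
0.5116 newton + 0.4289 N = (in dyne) 9.405e+04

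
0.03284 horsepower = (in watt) 24.49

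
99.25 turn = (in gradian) 3.97e+04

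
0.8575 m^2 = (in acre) 0.0002119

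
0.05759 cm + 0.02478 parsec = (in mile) 4.751e+11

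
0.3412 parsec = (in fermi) 1.053e+31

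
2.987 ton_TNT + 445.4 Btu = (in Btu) 1.185e+07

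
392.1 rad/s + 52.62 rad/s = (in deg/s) 2.548e+04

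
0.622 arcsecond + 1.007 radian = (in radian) 1.007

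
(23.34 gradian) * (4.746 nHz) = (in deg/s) 9.969e-08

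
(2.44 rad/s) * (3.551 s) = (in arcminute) 2.979e+04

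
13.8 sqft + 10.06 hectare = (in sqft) 1.083e+06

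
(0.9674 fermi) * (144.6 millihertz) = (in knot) 2.719e-16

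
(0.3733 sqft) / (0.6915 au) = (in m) 3.353e-13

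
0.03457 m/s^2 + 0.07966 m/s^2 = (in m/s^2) 0.1142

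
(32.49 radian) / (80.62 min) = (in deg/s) 0.3848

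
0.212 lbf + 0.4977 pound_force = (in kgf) 0.3219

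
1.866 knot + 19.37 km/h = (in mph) 14.18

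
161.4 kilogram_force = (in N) 1583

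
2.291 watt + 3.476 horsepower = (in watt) 2594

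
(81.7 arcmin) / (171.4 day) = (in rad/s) 1.605e-09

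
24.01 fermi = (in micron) 2.401e-08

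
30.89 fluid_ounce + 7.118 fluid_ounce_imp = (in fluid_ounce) 37.73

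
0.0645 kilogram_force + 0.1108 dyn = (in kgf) 0.0645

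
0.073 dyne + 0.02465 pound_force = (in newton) 0.1096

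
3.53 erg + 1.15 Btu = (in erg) 1.213e+10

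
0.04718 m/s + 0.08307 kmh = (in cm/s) 7.026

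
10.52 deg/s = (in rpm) 1.753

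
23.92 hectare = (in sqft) 2.575e+06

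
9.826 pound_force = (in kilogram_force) 4.457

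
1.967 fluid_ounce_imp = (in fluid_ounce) 1.89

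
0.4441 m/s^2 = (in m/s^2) 0.4441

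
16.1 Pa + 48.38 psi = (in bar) 3.336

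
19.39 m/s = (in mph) 43.37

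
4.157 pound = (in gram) 1886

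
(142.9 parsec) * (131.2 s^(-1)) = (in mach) 1.699e+18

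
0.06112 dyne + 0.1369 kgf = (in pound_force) 0.3018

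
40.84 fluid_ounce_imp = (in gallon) 0.3065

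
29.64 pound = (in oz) 474.2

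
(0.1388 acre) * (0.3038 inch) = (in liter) 4334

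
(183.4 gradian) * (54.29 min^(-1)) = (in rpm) 24.89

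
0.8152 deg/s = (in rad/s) 0.01423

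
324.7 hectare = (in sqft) 3.495e+07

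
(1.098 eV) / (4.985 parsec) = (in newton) 1.144e-36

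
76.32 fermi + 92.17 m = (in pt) 2.613e+05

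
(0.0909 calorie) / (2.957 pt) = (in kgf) 37.18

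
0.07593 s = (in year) 2.408e-09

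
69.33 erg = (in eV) 4.327e+13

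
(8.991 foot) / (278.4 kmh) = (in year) 1.124e-09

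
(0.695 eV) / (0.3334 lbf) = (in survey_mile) 4.665e-23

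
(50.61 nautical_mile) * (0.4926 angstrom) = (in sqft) 4.97e-05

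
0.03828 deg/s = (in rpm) 0.00638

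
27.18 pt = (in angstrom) 9.588e+07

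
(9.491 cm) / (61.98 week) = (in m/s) 2.532e-09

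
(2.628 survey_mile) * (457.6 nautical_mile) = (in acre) 8.857e+05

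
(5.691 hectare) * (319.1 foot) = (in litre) 5.535e+09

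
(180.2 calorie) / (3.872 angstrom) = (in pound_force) 4.377e+11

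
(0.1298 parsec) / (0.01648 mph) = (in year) 1.724e+10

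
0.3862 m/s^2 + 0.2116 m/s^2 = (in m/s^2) 0.5978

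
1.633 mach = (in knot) 1081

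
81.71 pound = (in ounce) 1307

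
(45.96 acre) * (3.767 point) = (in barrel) 1555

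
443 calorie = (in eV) 1.157e+22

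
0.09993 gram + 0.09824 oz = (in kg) 0.002885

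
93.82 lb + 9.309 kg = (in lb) 114.3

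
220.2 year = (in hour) 1.929e+06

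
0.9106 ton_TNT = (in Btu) 3.611e+06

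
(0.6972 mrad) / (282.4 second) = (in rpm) 2.358e-05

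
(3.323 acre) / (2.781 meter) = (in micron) 4.836e+09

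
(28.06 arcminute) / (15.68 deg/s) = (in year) 9.458e-10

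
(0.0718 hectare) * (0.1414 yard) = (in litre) 9.283e+04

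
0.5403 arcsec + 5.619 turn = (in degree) 2023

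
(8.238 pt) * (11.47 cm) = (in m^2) 0.0003333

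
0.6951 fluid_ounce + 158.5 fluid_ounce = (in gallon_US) 1.244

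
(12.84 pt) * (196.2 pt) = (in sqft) 0.003375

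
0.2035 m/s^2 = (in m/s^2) 0.2035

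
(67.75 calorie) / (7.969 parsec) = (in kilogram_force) 1.176e-16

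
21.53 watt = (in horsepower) 0.02887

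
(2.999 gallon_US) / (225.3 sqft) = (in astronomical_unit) 3.626e-15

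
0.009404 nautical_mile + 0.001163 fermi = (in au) 1.164e-10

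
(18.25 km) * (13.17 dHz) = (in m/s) 2.404e+04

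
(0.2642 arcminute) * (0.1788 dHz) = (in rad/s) 1.374e-06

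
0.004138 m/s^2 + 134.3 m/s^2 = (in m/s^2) 134.3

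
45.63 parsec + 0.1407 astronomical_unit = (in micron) 1.408e+24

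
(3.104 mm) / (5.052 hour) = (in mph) 3.818e-07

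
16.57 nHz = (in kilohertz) 1.657e-11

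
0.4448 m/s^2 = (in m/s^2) 0.4448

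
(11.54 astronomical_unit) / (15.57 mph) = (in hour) 6.89e+07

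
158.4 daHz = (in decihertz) 1.584e+04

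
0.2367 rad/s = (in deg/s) 13.56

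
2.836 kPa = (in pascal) 2836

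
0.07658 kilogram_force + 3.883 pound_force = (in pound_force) 4.052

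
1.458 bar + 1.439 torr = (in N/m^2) 1.46e+05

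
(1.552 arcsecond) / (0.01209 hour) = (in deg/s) 9.905e-06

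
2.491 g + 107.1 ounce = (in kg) 3.039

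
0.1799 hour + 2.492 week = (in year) 0.04781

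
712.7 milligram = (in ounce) 0.02514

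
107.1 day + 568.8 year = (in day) 2.077e+05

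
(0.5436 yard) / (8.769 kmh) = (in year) 6.471e-09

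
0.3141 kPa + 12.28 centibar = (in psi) 1.827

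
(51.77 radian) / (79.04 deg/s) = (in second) 37.53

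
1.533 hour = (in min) 91.98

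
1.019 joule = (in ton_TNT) 2.435e-10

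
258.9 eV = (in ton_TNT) 9.914e-27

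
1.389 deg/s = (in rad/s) 0.02424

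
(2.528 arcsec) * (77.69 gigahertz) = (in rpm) 9.093e+06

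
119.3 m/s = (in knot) 231.9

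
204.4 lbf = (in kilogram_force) 92.71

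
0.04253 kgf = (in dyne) 4.171e+04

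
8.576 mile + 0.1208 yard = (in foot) 4.528e+04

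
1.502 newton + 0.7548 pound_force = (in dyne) 4.86e+05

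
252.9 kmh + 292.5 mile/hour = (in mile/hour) 449.6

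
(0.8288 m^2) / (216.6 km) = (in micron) 3.826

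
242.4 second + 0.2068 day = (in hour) 5.031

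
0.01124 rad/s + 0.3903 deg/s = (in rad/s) 0.01805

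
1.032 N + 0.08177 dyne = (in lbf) 0.232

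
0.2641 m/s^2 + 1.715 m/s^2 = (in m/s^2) 1.979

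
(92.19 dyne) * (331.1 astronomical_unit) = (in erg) 4.566e+17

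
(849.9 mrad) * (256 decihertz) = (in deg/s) 1247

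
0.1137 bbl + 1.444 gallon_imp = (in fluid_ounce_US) 833.2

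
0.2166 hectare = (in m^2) 2166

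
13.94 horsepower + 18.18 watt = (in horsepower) 13.96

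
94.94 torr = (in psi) 1.836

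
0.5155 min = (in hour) 0.008592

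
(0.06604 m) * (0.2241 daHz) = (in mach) 0.0004346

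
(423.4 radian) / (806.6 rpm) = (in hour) 0.001392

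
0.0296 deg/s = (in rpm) 0.004933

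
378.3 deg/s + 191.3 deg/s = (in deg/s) 569.6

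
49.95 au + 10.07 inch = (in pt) 2.118e+16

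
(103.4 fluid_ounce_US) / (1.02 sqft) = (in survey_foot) 0.1059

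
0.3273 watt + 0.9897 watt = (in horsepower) 0.001766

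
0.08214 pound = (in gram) 37.26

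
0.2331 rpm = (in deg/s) 1.399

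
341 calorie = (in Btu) 1.352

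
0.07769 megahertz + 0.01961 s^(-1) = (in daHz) 7769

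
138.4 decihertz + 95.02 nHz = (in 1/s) 13.84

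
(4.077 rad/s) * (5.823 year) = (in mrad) 7.487e+11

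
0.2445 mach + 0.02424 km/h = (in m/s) 83.26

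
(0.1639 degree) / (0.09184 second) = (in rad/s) 0.03115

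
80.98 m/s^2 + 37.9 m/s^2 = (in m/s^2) 118.9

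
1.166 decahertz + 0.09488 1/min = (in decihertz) 116.6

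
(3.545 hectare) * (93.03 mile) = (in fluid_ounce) 1.795e+14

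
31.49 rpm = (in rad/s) 3.298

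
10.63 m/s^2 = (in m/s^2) 10.63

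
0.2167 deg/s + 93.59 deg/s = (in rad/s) 1.637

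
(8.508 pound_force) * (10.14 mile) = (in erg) 6.176e+12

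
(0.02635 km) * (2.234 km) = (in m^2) 5.887e+04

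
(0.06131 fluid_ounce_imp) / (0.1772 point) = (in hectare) 2.787e-06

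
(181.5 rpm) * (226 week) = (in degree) 1.488e+11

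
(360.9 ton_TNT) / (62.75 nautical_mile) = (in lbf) 2.921e+06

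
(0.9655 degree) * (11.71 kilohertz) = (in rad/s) 197.3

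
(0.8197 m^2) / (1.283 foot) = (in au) 1.401e-11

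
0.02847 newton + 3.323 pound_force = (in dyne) 1.481e+06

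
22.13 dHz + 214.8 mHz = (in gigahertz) 2.428e-09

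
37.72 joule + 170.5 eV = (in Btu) 0.03575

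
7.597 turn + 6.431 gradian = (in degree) 2741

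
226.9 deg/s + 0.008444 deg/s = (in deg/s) 226.9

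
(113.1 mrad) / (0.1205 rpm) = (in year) 2.842e-07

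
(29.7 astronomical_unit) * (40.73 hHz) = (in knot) 3.518e+16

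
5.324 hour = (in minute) 319.4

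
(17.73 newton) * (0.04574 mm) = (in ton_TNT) 1.938e-13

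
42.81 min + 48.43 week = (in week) 48.43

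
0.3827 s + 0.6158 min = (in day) 0.0004321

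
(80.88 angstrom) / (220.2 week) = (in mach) 1.784e-19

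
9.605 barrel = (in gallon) 403.4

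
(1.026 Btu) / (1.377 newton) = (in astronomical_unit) 5.255e-09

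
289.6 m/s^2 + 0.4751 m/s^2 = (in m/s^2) 290.1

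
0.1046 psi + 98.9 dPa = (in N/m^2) 731.1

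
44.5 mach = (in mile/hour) 3.389e+04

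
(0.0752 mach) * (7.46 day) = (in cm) 1.65e+09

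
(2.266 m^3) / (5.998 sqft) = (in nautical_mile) 0.002196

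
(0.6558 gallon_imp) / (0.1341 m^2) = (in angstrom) 2.223e+08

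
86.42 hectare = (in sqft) 9.302e+06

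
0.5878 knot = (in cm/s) 30.24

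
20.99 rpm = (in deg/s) 125.9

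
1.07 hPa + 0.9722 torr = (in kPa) 0.2366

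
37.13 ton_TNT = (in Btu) 1.472e+08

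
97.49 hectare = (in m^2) 9.749e+05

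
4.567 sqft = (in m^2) 0.4243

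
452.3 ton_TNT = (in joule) 1.892e+12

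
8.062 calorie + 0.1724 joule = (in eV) 2.116e+20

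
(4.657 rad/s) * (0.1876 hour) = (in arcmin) 1.081e+07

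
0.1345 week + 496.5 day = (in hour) 1.194e+04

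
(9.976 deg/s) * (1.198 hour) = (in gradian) 4.78e+04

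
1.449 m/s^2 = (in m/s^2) 1.449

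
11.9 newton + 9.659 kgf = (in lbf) 23.97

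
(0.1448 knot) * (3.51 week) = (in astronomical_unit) 1.057e-06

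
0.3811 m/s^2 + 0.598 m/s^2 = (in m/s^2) 0.9791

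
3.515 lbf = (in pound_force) 3.515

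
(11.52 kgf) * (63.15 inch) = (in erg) 1.812e+09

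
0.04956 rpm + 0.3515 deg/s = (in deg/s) 0.6489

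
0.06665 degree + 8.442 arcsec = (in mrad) 1.204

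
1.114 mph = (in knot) 0.968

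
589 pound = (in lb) 589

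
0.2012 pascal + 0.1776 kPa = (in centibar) 0.1778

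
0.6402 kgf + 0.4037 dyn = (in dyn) 6.278e+05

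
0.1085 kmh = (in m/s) 0.03014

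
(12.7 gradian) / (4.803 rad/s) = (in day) 4.807e-07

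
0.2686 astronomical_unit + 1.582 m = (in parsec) 1.302e-06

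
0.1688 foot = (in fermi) 5.145e+13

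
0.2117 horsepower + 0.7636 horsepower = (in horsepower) 0.9753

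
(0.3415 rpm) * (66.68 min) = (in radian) 143.1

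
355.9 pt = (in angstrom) 1.256e+09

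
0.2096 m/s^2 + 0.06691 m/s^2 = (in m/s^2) 0.2765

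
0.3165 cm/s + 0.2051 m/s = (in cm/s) 20.83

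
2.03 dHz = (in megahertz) 2.03e-07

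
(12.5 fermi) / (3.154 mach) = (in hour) 3.233e-21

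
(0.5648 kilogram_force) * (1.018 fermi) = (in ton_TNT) 1.348e-24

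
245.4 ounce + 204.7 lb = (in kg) 99.81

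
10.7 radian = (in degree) 613.1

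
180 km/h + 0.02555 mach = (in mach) 0.1724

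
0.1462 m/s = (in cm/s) 14.62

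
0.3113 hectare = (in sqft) 3.351e+04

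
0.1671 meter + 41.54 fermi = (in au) 1.117e-12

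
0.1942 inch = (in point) 13.98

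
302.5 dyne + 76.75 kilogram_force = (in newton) 752.7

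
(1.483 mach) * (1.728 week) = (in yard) 5.771e+08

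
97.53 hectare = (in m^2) 9.753e+05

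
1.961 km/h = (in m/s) 0.5447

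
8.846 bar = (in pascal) 8.846e+05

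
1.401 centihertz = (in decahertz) 0.001401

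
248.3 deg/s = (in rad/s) 4.334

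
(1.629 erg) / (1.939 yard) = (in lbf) 2.065e-08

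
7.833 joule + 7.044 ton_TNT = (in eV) 1.84e+29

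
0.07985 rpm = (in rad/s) 0.008362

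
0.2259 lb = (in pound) 0.2259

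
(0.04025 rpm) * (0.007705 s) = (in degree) 0.001861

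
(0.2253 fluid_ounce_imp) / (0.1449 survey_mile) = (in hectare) 2.745e-12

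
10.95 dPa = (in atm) 1.081e-05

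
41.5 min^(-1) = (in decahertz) 0.06917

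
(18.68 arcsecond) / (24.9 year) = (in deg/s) 6.608e-12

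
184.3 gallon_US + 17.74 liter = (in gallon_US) 189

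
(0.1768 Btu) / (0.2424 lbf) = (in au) 1.156e-09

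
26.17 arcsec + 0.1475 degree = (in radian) 0.002701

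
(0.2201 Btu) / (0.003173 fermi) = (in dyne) 7.319e+24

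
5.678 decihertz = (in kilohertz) 0.0005678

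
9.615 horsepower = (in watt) 7170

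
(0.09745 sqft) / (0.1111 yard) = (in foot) 0.2924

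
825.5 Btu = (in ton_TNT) 0.0002082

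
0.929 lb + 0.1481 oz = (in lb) 0.9383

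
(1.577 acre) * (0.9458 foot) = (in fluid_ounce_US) 6.221e+07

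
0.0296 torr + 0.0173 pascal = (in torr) 0.02973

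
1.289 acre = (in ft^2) 5.615e+04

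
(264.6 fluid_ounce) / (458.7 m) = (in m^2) 1.706e-05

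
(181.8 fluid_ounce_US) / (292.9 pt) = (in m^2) 0.05203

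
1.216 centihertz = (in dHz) 0.1216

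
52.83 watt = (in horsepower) 0.07085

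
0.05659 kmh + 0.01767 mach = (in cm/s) 603.2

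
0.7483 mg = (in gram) 0.0007483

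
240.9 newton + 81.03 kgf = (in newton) 1036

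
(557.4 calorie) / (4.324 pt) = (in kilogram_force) 1.559e+05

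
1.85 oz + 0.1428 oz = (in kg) 0.05649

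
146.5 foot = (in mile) 0.02775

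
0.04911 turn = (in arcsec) 6.365e+04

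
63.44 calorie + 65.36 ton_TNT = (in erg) 2.735e+18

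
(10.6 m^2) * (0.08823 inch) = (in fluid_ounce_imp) 836.1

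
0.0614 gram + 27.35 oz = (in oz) 27.35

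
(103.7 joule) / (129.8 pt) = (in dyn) 2.265e+08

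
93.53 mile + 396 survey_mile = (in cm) 7.878e+07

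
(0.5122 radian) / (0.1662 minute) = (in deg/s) 2.943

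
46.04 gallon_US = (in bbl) 1.096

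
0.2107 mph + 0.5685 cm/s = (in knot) 0.1941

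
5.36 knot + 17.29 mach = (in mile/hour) 1.318e+04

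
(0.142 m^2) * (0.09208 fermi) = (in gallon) 3.454e-15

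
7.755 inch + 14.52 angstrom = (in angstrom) 1.97e+09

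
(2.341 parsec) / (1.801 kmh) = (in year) 4.579e+09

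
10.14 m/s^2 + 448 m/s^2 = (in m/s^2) 458.1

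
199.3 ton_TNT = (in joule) 8.339e+11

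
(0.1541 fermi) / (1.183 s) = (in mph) 2.914e-16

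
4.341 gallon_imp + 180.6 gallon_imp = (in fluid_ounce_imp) 2.959e+04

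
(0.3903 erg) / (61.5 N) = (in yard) 6.94e-10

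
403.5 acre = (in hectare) 163.3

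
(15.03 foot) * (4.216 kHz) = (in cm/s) 1.931e+06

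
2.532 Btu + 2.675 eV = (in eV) 1.667e+22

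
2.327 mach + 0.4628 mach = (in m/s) 949.9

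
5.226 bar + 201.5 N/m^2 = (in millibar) 5228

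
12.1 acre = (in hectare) 4.897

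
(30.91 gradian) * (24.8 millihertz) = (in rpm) 0.115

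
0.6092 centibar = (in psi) 0.08836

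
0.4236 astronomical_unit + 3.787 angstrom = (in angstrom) 6.337e+20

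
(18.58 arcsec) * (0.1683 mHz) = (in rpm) 1.448e-07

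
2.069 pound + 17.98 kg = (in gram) 1.892e+04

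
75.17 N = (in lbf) 16.9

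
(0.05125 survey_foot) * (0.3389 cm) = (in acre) 1.308e-08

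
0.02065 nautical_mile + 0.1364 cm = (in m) 38.25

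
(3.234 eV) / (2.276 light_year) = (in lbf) 5.41e-36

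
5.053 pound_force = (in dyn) 2.248e+06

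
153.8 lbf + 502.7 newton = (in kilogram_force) 121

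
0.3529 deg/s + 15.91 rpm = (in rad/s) 1.672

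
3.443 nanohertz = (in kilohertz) 3.443e-12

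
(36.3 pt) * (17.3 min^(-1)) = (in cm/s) 0.3692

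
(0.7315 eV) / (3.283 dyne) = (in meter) 3.57e-15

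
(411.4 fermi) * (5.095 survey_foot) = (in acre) 1.579e-16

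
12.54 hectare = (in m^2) 1.254e+05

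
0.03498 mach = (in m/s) 11.91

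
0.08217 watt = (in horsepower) 0.0001102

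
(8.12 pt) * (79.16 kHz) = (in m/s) 226.8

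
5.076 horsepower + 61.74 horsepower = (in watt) 4.982e+04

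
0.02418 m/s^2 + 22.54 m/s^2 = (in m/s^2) 22.56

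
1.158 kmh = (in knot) 0.6253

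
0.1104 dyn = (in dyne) 0.1104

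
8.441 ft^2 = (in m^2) 0.7842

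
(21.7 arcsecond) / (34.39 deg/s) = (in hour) 4.869e-08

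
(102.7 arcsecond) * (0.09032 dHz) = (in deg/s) 0.0002577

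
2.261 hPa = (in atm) 0.002231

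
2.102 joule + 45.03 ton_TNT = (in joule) 1.884e+11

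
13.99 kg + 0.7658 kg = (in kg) 14.76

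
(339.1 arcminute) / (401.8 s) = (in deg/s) 0.01407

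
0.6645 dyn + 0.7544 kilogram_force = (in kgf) 0.7544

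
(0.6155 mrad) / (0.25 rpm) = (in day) 2.721e-07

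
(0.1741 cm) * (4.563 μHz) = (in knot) 1.544e-08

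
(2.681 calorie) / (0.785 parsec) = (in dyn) 4.631e-11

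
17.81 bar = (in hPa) 1.781e+04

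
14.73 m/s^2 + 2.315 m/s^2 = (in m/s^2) 17.05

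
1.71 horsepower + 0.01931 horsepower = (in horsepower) 1.729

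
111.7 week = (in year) 2.142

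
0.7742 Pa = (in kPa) 0.0007742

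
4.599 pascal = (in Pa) 4.599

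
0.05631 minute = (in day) 3.91e-05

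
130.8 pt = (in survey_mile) 2.867e-05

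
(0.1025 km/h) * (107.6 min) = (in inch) 7237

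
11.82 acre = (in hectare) 4.783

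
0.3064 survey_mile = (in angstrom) 4.931e+12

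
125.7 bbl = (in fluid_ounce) 6.758e+05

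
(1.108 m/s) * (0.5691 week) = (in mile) 237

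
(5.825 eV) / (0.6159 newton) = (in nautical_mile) 8.182e-22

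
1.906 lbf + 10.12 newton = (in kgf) 1.896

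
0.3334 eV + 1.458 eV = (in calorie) 6.86e-20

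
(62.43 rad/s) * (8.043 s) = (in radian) 502.1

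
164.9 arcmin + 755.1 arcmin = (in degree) 15.33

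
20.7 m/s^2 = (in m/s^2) 20.7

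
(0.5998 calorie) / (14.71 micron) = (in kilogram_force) 1.74e+04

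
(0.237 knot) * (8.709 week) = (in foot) 2.107e+06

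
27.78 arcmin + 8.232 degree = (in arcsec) 3.13e+04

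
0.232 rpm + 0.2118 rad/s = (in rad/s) 0.2361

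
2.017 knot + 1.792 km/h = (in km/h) 5.527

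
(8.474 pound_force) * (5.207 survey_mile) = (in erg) 3.159e+12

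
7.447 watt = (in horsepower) 0.009987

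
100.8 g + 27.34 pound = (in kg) 12.5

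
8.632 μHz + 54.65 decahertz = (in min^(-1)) 3.279e+04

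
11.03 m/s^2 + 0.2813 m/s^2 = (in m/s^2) 11.31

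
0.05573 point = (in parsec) 6.371e-22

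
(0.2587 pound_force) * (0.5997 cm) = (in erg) 6.901e+04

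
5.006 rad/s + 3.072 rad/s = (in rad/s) 8.078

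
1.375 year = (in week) 71.7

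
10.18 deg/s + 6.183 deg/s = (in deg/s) 16.36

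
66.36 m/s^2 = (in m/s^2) 66.36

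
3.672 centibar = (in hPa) 36.72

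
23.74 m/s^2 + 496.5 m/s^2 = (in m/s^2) 520.2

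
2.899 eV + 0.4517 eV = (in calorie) 1.283e-19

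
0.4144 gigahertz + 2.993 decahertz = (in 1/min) 2.486e+10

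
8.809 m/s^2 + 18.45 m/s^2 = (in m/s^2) 27.26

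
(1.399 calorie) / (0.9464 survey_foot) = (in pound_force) 4.562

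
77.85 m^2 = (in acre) 0.01924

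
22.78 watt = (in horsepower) 0.03055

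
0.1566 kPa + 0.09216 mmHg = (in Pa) 168.9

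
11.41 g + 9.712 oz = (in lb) 0.6322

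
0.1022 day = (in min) 147.2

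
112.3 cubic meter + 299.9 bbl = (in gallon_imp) 3.519e+04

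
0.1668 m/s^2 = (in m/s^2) 0.1668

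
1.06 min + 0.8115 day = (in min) 1170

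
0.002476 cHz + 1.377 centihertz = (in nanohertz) 1.379e+07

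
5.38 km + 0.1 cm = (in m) 5380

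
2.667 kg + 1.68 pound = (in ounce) 121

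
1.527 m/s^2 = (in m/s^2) 1.527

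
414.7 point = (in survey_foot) 0.48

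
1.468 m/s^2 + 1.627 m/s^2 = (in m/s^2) 3.095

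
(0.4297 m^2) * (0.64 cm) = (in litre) 2.75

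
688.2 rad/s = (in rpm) 6572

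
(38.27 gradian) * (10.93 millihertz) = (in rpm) 0.06274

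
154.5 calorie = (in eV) 4.035e+21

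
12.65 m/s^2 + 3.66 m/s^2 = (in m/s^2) 16.31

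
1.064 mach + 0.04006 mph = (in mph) 810.5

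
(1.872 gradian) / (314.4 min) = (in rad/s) 1.559e-06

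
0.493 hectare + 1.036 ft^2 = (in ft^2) 5.307e+04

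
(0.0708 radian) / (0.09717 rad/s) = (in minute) 0.01214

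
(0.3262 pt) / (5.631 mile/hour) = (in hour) 1.27e-08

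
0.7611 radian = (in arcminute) 2616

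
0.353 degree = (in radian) 0.006161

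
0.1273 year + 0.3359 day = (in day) 46.8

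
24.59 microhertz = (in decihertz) 0.0002459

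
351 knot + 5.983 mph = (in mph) 409.9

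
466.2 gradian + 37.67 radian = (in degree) 2578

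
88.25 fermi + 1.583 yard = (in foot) 4.749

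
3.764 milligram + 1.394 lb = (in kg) 0.6323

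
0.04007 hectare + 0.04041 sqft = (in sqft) 4313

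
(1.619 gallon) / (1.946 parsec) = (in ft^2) 1.099e-18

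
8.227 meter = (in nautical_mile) 0.004442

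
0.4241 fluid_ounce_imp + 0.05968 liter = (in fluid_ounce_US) 2.425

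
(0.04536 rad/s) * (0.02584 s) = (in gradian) 0.07462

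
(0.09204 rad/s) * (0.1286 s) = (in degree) 0.6782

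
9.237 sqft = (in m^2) 0.8581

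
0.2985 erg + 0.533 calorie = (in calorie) 0.533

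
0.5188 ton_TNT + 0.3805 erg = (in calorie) 5.188e+08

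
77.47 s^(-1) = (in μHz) 7.747e+07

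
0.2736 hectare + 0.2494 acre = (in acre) 0.9255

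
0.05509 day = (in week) 0.00787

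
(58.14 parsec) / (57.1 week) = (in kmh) 1.87e+11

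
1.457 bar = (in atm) 1.438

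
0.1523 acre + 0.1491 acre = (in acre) 0.3014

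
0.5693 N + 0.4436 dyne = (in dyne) 5.693e+04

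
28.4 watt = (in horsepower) 0.03809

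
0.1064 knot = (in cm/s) 5.474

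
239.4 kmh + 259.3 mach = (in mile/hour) 1.977e+05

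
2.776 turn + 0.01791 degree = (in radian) 17.44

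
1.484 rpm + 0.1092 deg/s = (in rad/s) 0.1573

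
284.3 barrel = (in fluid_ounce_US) 1.528e+06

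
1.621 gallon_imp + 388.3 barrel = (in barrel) 388.3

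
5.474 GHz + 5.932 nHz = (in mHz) 5.474e+12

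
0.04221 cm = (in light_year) 4.462e-20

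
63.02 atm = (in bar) 63.86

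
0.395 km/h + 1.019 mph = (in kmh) 2.035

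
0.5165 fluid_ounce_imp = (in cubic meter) 1.468e-05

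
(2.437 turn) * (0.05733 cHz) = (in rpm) 0.08383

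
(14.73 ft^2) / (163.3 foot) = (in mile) 1.708e-05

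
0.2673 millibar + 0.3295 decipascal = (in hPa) 0.2676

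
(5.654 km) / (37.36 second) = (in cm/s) 1.513e+04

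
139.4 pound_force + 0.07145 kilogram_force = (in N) 620.8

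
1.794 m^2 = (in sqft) 19.31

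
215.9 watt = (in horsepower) 0.2895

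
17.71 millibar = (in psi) 0.2569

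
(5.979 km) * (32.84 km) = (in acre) 4.852e+04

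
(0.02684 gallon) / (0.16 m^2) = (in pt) 1.8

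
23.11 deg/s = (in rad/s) 0.4033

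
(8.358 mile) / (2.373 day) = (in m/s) 0.06561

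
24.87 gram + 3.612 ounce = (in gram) 127.3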